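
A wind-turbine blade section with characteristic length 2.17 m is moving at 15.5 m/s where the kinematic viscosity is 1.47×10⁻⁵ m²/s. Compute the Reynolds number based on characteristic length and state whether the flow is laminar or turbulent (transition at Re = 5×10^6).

Re = 2.29×10^6 (laminar)

Re = v·c/ν = 15.5 × 2.17 / (1.47×10⁻⁵) = 2.29×10^6
Since 2.29×10^6 < 5×10^6, the flow is laminar.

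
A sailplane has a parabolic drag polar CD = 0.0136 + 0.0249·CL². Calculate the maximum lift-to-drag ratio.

For CD = CD0 + K·CL², (L/D)max occurs at CL* = √(CD0/K) and equals 1/(2√(K·CD0)).
(L/D)max = 1/(2√(0.0249 × 0.0136)) = 1/(2 × 0.0184) = 27.2

(L/D)max = 27.2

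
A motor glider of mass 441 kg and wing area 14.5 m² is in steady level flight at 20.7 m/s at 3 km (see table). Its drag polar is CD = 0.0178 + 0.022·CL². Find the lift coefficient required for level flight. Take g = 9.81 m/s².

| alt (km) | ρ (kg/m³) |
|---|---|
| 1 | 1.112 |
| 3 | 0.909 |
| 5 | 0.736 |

CL = 1.53

At 3 km, from the table: ρ = 0.909 kg/m³.
Weight W = mg = 441 × 9.81 = 4326.2 N; in level flight L = W.
Dynamic pressure q = 0.5 × 0.909 × 20.7² = 194.7 Pa.
Required CL = L/(qS) = 4326.2/(194.7·14.5) = 1.532.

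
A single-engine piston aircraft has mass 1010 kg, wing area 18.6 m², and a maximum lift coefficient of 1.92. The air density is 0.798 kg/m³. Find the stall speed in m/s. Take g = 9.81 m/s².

V_stall = 26.4 m/s

Stall occurs when L = W at CL,max. W = mg = 1010 × 9.81 = 9908 N.
From L = ½ρV²S·CL,max = W: V_stall = √(2W/(ρSCL,max)) = √(2·9908/(0.798·18.6·1.92))
V_stall = √695.3 = 26.4 m/s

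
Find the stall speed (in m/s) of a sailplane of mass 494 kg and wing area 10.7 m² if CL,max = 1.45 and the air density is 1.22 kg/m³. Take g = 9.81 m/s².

Stall occurs when L = W at CL,max. W = mg = 494 × 9.81 = 4846 N.
From L = ½ρV²S·CL,max = W: V_stall = √(2W/(ρSCL,max)) = √(2·4846/(1.22·10.7·1.45))
V_stall = √512.1 = 22.6 m/s

V_stall = 22.6 m/s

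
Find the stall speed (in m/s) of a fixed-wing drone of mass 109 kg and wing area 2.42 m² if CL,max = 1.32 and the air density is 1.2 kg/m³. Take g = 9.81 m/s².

Stall occurs when L = W at CL,max. W = mg = 109 × 9.81 = 1069 N.
V_stall = √(2W/(ρ·S·CL,max)) = √(2 × 1069 / (1.2 × 2.42 × 1.32))
V_stall = √557.9 = 23.6 m/s

V_stall = 23.6 m/s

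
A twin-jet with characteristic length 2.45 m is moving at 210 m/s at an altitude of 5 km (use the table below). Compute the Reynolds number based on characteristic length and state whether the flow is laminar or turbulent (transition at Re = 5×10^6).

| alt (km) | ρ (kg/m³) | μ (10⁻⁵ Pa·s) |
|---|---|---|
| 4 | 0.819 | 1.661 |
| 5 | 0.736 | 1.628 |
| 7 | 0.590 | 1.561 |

At 5 km, from the table: ρ = 0.736 kg/m³, μ = 1.628×10⁻⁵ Pa·s.
Re = ρ·v·c/μ = 0.736 × 210 × 2.45 / (1.628×10⁻⁵) = 2.33×10^7
Since 2.33×10^7 > 5×10^6, the flow is turbulent.

Re = 2.33×10^7 (turbulent)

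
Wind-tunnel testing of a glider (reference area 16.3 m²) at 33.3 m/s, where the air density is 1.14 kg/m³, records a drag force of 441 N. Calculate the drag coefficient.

CD = 0.0428

From D = ½ρv²S·CD, rearranging gives CD = 2D/(ρv²S).
CD = 2 × 441 / (1.14 × 33.3² × 16.3) = 0.0428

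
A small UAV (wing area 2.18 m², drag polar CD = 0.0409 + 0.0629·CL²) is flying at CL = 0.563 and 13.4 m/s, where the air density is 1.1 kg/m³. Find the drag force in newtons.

CD = 0.0409 + 0.0629 × 0.563² = 0.06084
D = ½ρv²S·CD = ½ × 1.1 × 13.4² × 2.18 × 0.06084 = 13.1 N

D = 13.1 N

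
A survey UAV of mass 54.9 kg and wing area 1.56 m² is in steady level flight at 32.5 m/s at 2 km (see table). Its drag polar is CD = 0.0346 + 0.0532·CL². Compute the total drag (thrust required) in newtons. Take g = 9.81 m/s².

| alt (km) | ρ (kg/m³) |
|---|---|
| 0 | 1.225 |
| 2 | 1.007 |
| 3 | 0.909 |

At 2 km, from the table: ρ = 1.007 kg/m³.
In steady level flight, lift balances weight: W = mg = 54.9 × 9.81 = 538.57 N.
Dynamic pressure q = 0.5 × 1.007 × 32.5² = 531.8 Pa.
CL = 2W/(ρv²S) = 2×538.57/(1.007×32.5²×1.56) = 0.6492.
CD = 0.0346 + 0.0532 × 0.6492² = 0.05702.
D = q·S·CD = 531.8 × 1.56 × 0.05702 = 47.31 N

D = 47.3 N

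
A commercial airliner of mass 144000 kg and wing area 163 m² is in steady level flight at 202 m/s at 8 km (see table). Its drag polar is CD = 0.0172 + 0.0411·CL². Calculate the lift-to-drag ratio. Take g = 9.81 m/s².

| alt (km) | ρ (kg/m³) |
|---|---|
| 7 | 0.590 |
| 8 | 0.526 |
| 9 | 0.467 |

At 8 km, from the table: ρ = 0.526 kg/m³.
Level flight ⇒ L = W = m·g = 144000 × 9.81 = 1.4126×10^6 N.
Dynamic pressure q = 0.5 × 0.526 × 202² = 10730 Pa.
CL = 2W/(ρv²S) = 2×1.4126×10^6/(0.526×202²×163) = 0.8076.
CD = 0.0172 + 0.0411 × 0.8076² = 0.044.
L/D = CL/CD = 0.8076 / 0.044 = 18.4

L/D = 18.4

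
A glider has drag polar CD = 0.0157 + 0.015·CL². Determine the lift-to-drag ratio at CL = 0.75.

L/D = 31.1

CD = 0.0157 + 0.015 × 0.75² = 0.02414
L/D = CL/CD = 0.75 / 0.02414 = 31.1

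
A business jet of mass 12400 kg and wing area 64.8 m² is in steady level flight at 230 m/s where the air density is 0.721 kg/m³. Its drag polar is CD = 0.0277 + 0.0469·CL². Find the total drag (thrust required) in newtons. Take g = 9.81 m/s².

In steady level flight, lift balances weight: W = mg = 12400 × 9.81 = 1.2164×10^5 N.
q = ½ρv² = ½ × 0.721 × 230² = 19070 Pa.
CL = 2W/(ρv²S) = 2×1.2164×10^5/(0.721×230²×64.8) = 0.09844.
CD = 0.0277 + 0.0469 × 0.09844² = 0.02815.
D = q·S·CD = 19070 × 64.8 × 0.02815 = 34790 N

D = 34800 N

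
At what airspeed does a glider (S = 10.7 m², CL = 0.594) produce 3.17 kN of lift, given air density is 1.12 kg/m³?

L = ½ρv²S·CL ⇒ v = √(2L/(ρ·S·CL))
v = √(2 × 3170 / (1.12 × 10.7 × 0.594)) = √890.6 = 29.8 m/s

v = 29.8 m/s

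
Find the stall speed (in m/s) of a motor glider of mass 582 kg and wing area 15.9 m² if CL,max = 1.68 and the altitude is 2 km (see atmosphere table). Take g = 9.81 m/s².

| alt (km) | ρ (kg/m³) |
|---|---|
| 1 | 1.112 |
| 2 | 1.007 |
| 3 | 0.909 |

At 2 km, from the table: ρ = 1.007 kg/m³.
At stall, lift equals weight: L = W = m·g = 582 × 9.81 = 5709 N.
From L = ½ρV²S·CL,max = W: V_stall = √(2W/(ρSCL,max)) = √(2·5709/(1.007·15.9·1.68))
V_stall = √424.5 = 20.6 m/s

V_stall = 20.6 m/s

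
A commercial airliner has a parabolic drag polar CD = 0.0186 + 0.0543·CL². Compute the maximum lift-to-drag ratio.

(L/D)max = 15.7

For CD = CD0 + K·CL², (L/D)max occurs at CL* = √(CD0/K) and equals 1/(2√(K·CD0)).
(L/D)max = 1/(2√(0.0543 × 0.0186)) = 1/(2 × 0.03178) = 15.7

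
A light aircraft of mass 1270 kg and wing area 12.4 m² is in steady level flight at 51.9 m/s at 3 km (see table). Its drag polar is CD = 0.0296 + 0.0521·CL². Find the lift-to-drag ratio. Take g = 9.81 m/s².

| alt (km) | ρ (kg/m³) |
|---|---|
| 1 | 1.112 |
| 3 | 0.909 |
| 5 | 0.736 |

At 3 km, from the table: ρ = 0.909 kg/m³.
Weight W = mg = 1270 × 9.81 = 12459 N; in level flight L = W.
q = ½ρv² = ½ × 0.909 × 51.9² = 1224 Pa.
CL = W/(q·S) = 12459 / (1224 × 12.4) = 0.8207.
CD = 0.0296 + 0.0521 × 0.8207² = 0.06469.
L/D = CL/CD = 0.8207 / 0.06469 = 12.7

L/D = 12.7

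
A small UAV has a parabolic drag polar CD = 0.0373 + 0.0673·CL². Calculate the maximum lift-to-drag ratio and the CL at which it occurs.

For CD = CD0 + K·CL², (L/D)max occurs at CL* = √(CD0/K) and equals 1/(2√(K·CD0)).
(L/D)max = 1/(2√(0.0673 × 0.0373)) = 1/(2 × 0.0501) = 9.98
CL* = √(0.0373/0.0673) = 0.744

(L/D)max = 9.98, at CL = 0.744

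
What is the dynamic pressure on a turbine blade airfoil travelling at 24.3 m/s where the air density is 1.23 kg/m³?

q = ½ρv² = ½ × 1.23 × 24.3² = 363 Pa

q = 363 Pa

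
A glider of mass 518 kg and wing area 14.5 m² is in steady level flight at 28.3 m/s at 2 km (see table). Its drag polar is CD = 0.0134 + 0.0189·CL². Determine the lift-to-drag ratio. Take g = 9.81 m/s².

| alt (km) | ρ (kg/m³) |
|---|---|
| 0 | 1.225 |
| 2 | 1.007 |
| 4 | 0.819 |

At 2 km, from the table: ρ = 1.007 kg/m³.
In steady level flight, lift balances weight: W = mg = 518 × 9.81 = 5081.6 N.
q = ½ρv² = ½ × 1.007 × 28.3² = 403.2 Pa.
Required CL = L/(qS) = 5081.6/(403.2·14.5) = 0.8691.
CD = 0.0134 + 0.0189 × 0.8691² = 0.02768.
L/D = CL/CD = 0.8691 / 0.02768 = 31.4

L/D = 31.4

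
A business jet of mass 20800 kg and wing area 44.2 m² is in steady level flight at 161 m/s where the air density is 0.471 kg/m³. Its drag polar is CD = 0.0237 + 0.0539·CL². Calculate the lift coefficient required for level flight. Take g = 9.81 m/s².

CL = 0.756

In steady level flight, lift balances weight: W = mg = 20800 × 9.81 = 2.0405×10^5 N.
q = ½ρv² = ½ × 0.471 × 161² = 6104 Pa.
Required CL = L/(qS) = 2.0405×10^5/(6104·44.2) = 0.7563.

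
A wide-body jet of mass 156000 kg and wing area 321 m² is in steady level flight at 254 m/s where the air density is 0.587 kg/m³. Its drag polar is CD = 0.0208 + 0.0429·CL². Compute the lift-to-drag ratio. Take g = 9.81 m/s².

Level flight ⇒ L = W = m·g = 156000 × 9.81 = 1.5304×10^6 N.
Dynamic pressure q = 0.5 × 0.587 × 254² = 18940 Pa.
CL = W/(q·S) = 1.5304×10^6 / (18940 × 321) = 0.2518.
CD = 0.0208 + 0.0429 × 0.2518² = 0.02352.
L/D = CL/CD = 0.2518 / 0.02352 = 10.7

L/D = 10.7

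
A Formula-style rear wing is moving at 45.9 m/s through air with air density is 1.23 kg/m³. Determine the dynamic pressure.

q = 1300 Pa

q = ½ρv² = ½ × 1.23 × 45.9² = 1300 Pa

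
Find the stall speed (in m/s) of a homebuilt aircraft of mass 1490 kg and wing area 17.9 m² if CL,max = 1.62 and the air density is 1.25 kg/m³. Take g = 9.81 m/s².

V_stall = 28.4 m/s

Stall occurs when L = W at CL,max. W = mg = 1490 × 9.81 = 14620 N.
From L = ½ρV²S·CL,max = W: V_stall = √(2W/(ρSCL,max)) = √(2·14620/(1.25·17.9·1.62))
V_stall = √806.5 = 28.4 m/s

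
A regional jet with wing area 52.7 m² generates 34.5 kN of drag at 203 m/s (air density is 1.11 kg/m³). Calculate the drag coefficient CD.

From D = ½ρv²S·CD, rearranging gives CD = 2D/(ρv²S).
CD = 2 × 34500 / (1.11 × 203² × 52.7) = 0.0286

CD = 0.0286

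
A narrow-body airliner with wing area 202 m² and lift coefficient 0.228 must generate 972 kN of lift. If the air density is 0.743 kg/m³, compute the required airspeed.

v = 238 m/s

L = ½ρv²S·CL ⇒ v = √(2L/(ρ·S·CL))
v = √(2 × 9.72×10^5 / (0.743 × 202 × 0.228)) = √56810 = 238 m/s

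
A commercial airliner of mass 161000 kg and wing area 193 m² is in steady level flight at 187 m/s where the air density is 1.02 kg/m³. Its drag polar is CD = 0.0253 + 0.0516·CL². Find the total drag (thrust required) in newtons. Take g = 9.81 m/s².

D = 1.24×10^5 N

In steady level flight, lift balances weight: W = mg = 161000 × 9.81 = 1.5794×10^6 N.
Dynamic pressure q = 0.5 × 1.02 × 187² = 17830 Pa.
CL = W/(q·S) = 1.5794×10^6 / (17830 × 193) = 0.4589.
CD = 0.0253 + 0.0516 × 0.4589² = 0.03616.
D = q·S·CD = 17830 × 193 × 0.03616 = 1.245×10^5 N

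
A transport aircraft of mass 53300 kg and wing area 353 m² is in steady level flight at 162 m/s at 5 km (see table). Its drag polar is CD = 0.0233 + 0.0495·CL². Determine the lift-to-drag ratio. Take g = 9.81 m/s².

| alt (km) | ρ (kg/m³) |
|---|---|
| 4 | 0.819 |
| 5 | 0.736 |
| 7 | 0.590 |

At 5 km, from the table: ρ = 0.736 kg/m³.
In steady level flight, lift balances weight: W = mg = 53300 × 9.81 = 5.2287×10^5 N.
Dynamic pressure q = 0.5 × 0.736 × 162² = 9658 Pa.
Required CL = L/(qS) = 5.2287×10^5/(9658·353) = 0.1534.
CD = 0.0233 + 0.0495 × 0.1534² = 0.02446.
L/D = CL/CD = 0.1534 / 0.02446 = 6.27

L/D = 6.27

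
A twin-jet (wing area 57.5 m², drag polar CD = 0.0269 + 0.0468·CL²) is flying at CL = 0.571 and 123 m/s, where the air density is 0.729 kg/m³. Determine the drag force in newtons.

CD = 0.0269 + 0.0468 × 0.571² = 0.04216
D = ½ρv²S·CD = ½ × 0.729 × 123² × 57.5 × 0.04216 = 13400 N

D = 13400 N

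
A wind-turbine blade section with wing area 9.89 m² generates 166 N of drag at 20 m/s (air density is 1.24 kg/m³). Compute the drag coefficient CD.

From D = ½ρv²S·CD, rearranging gives CD = 2D/(ρv²S).
CD = 2 × 166 / (1.24 × 20² × 9.89) = 0.0677

CD = 0.0677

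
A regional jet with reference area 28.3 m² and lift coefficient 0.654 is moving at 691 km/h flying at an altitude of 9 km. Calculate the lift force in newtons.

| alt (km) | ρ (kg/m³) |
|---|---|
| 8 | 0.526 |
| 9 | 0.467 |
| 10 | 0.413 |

L = 1.59×10^5 N

At 9 km, from the table: ρ = 0.467 kg/m³.
Convert speed: v = 691 km/h ÷ 3.6 = 191.9 m/s.
L = ½ρv²S·CL = ½ × 0.467 × 191.9² × 28.3 × 0.654 = 1.59×10^5 N ≈ 159 kN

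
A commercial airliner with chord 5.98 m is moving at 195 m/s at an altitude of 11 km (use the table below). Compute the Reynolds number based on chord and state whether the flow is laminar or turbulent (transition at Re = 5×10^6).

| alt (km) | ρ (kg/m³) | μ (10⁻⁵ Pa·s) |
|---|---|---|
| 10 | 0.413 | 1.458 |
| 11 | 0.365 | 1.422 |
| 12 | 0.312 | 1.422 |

At 11 km, from the table: ρ = 0.365 kg/m³, μ = 1.422×10⁻⁵ Pa·s.
Re = ρ·v·c/μ = 0.365 × 195 × 5.98 / (1.422×10⁻⁵) = 2.99×10^7
Since 2.99×10^7 > 5×10^6, the flow is turbulent.

Re = 2.99×10^7 (turbulent)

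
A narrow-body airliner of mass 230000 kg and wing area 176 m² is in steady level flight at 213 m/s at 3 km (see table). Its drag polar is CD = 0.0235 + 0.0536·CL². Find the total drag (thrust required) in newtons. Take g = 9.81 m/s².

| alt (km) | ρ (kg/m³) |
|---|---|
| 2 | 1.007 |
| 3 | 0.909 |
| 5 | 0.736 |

D = 1.6×10^5 N

At 3 km, from the table: ρ = 0.909 kg/m³.
Weight W = mg = 230000 × 9.81 = 2.2563×10^6 N; in level flight L = W.
Dynamic pressure q = 0.5 × 0.909 × 213² = 20620 Pa.
CL = 2W/(ρv²S) = 2×2.2563×10^6/(0.909×213²×176) = 0.6217.
CD = 0.0235 + 0.0536 × 0.6217² = 0.04422.
D = q·S·CD = 20620 × 176 × 0.04422 = 1.605×10^5 N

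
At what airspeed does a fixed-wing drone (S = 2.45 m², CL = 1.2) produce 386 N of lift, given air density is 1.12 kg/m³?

L = ½ρv²S·CL ⇒ v = √(2L/(ρ·S·CL))
v = √(2 × 386 / (1.12 × 2.45 × 1.2)) = √234.5 = 15.3 m/s

v = 15.3 m/s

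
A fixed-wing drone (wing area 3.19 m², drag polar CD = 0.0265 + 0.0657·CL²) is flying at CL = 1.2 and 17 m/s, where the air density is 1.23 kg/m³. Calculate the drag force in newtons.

CD = 0.0265 + 0.0657 × 1.2² = 0.1211
D = ½ρv²S·CD = ½ × 1.23 × 17² × 3.19 × 0.1211 = 68.7 N

D = 68.7 N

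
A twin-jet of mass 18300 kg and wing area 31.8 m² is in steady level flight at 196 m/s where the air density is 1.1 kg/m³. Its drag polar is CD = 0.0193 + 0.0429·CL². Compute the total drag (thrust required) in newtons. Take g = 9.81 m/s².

D = 15000 N

In steady level flight, lift balances weight: W = mg = 18300 × 9.81 = 1.7952×10^5 N.
Dynamic pressure q = 0.5 × 1.1 × 196² = 21130 Pa.
Required CL = L/(qS) = 1.7952×10^5/(21130·31.8) = 0.2672.
CD = 0.0193 + 0.0429 × 0.2672² = 0.02236.
D = q·S·CD = 21130 × 31.8 × 0.02236 = 15030 N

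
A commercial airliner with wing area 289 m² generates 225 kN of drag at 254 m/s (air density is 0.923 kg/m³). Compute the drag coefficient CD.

CD = 0.0261

From D = ½ρv²S·CD, rearranging gives CD = 2D/(ρv²S).
CD = 2 × 2.25×10^5 / (0.923 × 254² × 289) = 0.0261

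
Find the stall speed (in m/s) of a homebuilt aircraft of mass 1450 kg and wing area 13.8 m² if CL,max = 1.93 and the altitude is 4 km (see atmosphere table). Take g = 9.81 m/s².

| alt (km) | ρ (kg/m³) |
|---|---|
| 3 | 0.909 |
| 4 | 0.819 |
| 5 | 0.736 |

At 4 km, from the table: ρ = 0.819 kg/m³.
Weight W = mg = 1450 × 9.81 = 14220 N.
From L = ½ρV²S·CL,max = W: V_stall = √(2W/(ρSCL,max)) = √(2·14220/(0.819·13.8·1.93))
V_stall = √1304 = 36.1 m/s

V_stall = 36.1 m/s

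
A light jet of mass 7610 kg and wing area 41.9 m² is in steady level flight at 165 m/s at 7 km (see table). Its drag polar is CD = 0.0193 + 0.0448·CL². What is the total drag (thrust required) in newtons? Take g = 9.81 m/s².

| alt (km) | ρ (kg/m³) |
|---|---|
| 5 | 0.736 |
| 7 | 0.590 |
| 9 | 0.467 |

At 7 km, from the table: ρ = 0.590 kg/m³.
Level flight ⇒ L = W = m·g = 7610 × 9.81 = 74654 N.
q = ½ρv² = ½ × 0.59 × 165² = 8031 Pa.
CL = 2W/(ρv²S) = 2×74654/(0.59×165²×41.9) = 0.2218.
CD = 0.0193 + 0.0448 × 0.2218² = 0.0215.
D = q·S·CD = 8031 × 41.9 × 0.0215 = 7237 N

D = 7240 N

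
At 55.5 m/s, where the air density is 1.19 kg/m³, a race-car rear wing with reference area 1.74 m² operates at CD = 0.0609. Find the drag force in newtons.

D = ½ρv²S·CD = ½ × 1.19 × 55.5² × 1.74 × 0.0609 = 194 N

D = 194 N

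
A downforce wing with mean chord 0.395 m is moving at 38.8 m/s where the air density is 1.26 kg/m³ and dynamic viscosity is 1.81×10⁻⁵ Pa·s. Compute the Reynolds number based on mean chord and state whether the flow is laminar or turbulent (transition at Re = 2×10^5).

Re = ρ·v·c/μ = 1.26 × 38.8 × 0.395 / (1.81×10⁻⁵) = 1.07×10^6
Since 1.07×10^6 > 2×10^5, the flow is turbulent.

Re = 1.07×10^6 (turbulent)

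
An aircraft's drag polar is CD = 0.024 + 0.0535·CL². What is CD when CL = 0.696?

CD = 0.024 + 0.0535 × 0.696² = 0.024 + 0.02592 = 0.0499

CD = 0.0499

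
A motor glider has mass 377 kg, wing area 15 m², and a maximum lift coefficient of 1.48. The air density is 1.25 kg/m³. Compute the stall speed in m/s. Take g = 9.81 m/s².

V_stall = 16.3 m/s

Weight W = mg = 377 × 9.81 = 3698 N.
From L = ½ρV²S·CL,max = W: V_stall = √(2W/(ρSCL,max)) = √(2·3698/(1.25·15·1.48))
V_stall = √266.5 = 16.3 m/s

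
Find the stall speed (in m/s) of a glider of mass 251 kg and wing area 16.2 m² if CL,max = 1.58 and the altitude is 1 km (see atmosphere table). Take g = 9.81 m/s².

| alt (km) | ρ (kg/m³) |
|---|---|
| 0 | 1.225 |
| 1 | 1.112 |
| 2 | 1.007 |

At 1 km, from the table: ρ = 1.112 kg/m³.
At stall, lift equals weight: L = W = m·g = 251 × 9.81 = 2462 N.
V_stall = √(2W/(ρ·S·CL,max)) = √(2 × 2462 / (1.112 × 16.2 × 1.58))
V_stall = √173 = 13.2 m/s

V_stall = 13.2 m/s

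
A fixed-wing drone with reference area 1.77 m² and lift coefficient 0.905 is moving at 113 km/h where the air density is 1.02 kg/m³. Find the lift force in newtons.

L = 805 N

Convert speed: v = 113 km/h ÷ 3.6 = 31.39 m/s.
Dynamic pressure q = ½ρv² = ½ × 1.02 × 31.39² = 502.5 Pa.
L = q·S·CL = 502.5 × 1.77 × 0.905 = 805 N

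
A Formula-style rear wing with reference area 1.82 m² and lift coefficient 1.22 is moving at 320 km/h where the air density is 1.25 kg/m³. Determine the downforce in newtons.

Convert speed: v = 320 km/h ÷ 3.6 = 88.89 m/s.
L = ½ρv²S·CL = ½ × 1.25 × 88.89² × 1.82 × 1.22 = 11000 N ≈ 11 kN

L = 11000 N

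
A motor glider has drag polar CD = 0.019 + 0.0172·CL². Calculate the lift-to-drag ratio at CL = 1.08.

CD = 0.019 + 0.0172 × 1.08² = 0.03906
L/D = CL/CD = 1.08 / 0.03906 = 27.6

L/D = 27.6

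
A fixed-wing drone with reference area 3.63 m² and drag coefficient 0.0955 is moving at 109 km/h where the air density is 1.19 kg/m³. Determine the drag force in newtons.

Convert speed: v = 109 km/h ÷ 3.6 = 30.28 m/s.
Dynamic pressure q = ½ρv² = ½ × 1.19 × 30.28² = 545.5 Pa.
D = q·S·CD = 545.5 × 3.63 × 0.0955 = 189 N

D = 189 N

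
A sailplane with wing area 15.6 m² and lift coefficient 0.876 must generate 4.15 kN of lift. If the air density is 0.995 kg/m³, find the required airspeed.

L = ½ρv²S·CL ⇒ v = √(2L/(ρ·S·CL))
v = √(2 × 4150 / (0.995 × 15.6 × 0.876)) = √610.4 = 24.7 m/s

v = 24.7 m/s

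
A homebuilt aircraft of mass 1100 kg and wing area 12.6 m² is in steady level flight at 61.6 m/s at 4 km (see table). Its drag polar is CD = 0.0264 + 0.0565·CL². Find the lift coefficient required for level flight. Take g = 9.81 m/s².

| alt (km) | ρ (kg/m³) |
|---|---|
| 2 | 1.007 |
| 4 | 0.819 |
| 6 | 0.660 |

At 4 km, from the table: ρ = 0.819 kg/m³.
Level flight ⇒ L = W = m·g = 1100 × 9.81 = 10791 N.
Dynamic pressure q = 0.5 × 0.819 × 61.6² = 1554 Pa.
CL = 2W/(ρv²S) = 2×10791/(0.819×61.6²×12.6) = 0.5512.

CL = 0.551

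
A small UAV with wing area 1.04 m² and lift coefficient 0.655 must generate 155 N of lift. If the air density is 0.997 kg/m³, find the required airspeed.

L = ½ρv²S·CL ⇒ v = √(2L/(ρ·S·CL))
v = √(2 × 155 / (0.997 × 1.04 × 0.655)) = √456.4 = 21.4 m/s

v = 21.4 m/s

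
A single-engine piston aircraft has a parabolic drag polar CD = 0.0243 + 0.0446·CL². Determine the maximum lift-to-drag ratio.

(L/D)max = 15.2

For CD = CD0 + K·CL², (L/D)max occurs at CL* = √(CD0/K) and equals 1/(2√(K·CD0)).
(L/D)max = 1/(2√(0.0446 × 0.0243)) = 1/(2 × 0.03292) = 15.2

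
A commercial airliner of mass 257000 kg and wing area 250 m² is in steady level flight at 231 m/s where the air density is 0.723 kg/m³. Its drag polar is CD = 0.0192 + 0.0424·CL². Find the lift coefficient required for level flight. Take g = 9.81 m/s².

CL = 0.523

Weight W = mg = 257000 × 9.81 = 2.5212×10^6 N; in level flight L = W.
q = ½ρv² = ½ × 0.723 × 231² = 19290 Pa.
CL = 2W/(ρv²S) = 2×2.5212×10^6/(0.723×231²×250) = 0.5228.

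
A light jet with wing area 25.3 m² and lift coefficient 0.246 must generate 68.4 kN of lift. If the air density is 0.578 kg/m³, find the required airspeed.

L = ½ρv²S·CL ⇒ v = √(2L/(ρ·S·CL))
v = √(2 × 68400 / (0.578 × 25.3 × 0.246)) = √38030 = 195 m/s

v = 195 m/s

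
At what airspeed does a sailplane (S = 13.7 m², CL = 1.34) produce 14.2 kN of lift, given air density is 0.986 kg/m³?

L = ½ρv²S·CL ⇒ v = √(2L/(ρ·S·CL))
v = √(2 × 14200 / (0.986 × 13.7 × 1.34)) = √1569 = 39.6 m/s

v = 39.6 m/s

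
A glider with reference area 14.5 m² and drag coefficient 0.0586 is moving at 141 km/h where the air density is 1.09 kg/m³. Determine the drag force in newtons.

Convert speed: v = 141 km/h ÷ 3.6 = 39.17 m/s.
Dynamic pressure q = ½ρv² = ½ × 1.09 × 39.17² = 836 Pa.
D = q·S·CD = 836 × 14.5 × 0.0586 = 710 N

D = 710 N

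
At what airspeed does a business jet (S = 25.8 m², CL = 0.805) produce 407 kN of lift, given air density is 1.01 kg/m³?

L = ½ρv²S·CL ⇒ v = √(2L/(ρ·S·CL))
v = √(2 × 4.07×10^5 / (1.01 × 25.8 × 0.805)) = √38800 = 197 m/s

v = 197 m/s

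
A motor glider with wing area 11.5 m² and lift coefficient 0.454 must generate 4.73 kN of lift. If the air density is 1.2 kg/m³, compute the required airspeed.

v = 38.9 m/s

L = ½ρv²S·CL ⇒ v = √(2L/(ρ·S·CL))
v = √(2 × 4730 / (1.2 × 11.5 × 0.454)) = √1510 = 38.9 m/s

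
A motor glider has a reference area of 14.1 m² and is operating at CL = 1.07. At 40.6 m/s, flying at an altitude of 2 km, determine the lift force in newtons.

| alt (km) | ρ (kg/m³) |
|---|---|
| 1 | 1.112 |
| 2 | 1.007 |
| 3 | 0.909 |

L = 12500 N

At 2 km, from the table: ρ = 1.007 kg/m³.
Dynamic pressure q = ½ρv² = ½ × 1.007 × 40.6² = 829.9 Pa.
L = q·S·CL = 829.9 × 14.1 × 1.07 = 12500 N ≈ 12.5 kN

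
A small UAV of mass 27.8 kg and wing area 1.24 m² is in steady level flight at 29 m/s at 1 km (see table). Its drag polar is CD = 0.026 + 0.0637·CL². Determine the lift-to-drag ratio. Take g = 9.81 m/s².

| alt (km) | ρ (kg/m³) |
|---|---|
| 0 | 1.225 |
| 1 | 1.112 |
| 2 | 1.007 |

At 1 km, from the table: ρ = 1.112 kg/m³.
In steady level flight, lift balances weight: W = mg = 27.8 × 9.81 = 272.72 N.
Dynamic pressure q = 0.5 × 1.112 × 29² = 467.6 Pa.
CL = 2W/(ρv²S) = 2×272.72/(1.112×29²×1.24) = 0.4704.
CD = 0.026 + 0.0637 × 0.4704² = 0.04009.
L/D = CL/CD = 0.4704 / 0.04009 = 11.7

L/D = 11.7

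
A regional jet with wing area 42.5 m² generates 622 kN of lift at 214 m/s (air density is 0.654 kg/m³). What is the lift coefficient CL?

From L = ½ρv²S·CL, rearranging gives CL = 2L/(ρv²S).
CL = 2 × 6.22×10^5 / (0.654 × 214² × 42.5) = 0.977

CL = 0.977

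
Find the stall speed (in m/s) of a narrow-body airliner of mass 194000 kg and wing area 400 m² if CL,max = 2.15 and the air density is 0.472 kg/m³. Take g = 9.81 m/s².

At stall, lift equals weight: L = W = m·g = 194000 × 9.81 = 1.903×10^6 N.
From L = ½ρV²S·CL,max = W: V_stall = √(2W/(ρSCL,max)) = √(2·1.903×10^6/(0.472·400·2.15))
V_stall = √9377 = 96.8 m/s

V_stall = 96.8 m/s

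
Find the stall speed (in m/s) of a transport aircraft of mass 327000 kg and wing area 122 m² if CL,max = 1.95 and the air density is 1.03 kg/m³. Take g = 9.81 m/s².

V_stall = 162 m/s

Weight W = mg = 327000 × 9.81 = 3.208×10^6 N.
From L = ½ρV²S·CL,max = W: V_stall = √(2W/(ρSCL,max)) = √(2·3.208×10^6/(1.03·122·1.95))
V_stall = √26180 = 162 m/s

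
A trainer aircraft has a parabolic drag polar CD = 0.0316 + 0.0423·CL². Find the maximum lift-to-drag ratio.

For CD = CD0 + K·CL², (L/D)max occurs at CL* = √(CD0/K) and equals 1/(2√(K·CD0)).
(L/D)max = 1/(2√(0.0423 × 0.0316)) = 1/(2 × 0.03656) = 13.7

(L/D)max = 13.7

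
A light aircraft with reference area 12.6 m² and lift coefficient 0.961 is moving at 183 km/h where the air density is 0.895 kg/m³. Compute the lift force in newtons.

L = 14000 N

Convert speed: v = 183 km/h ÷ 3.6 = 50.83 m/s.
L = ½ρv²S·CL = ½ × 0.895 × 50.83² × 12.6 × 0.961 = 14000 N ≈ 14 kN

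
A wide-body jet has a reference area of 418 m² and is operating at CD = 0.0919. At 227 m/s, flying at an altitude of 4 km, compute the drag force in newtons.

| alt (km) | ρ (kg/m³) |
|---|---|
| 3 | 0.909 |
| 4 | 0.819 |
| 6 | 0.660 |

D = 8.11×10^5 N

At 4 km, from the table: ρ = 0.819 kg/m³.
Dynamic pressure q = ½ρv² = ½ × 0.819 × 227² = 21100 Pa.
D = q·S·CD = 21100 × 418 × 0.0919 = 8.11×10^5 N ≈ 811 kN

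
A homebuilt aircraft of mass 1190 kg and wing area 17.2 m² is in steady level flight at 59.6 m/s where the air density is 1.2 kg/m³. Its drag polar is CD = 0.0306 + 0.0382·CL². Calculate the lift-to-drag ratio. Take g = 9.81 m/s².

Level flight ⇒ L = W = m·g = 1190 × 9.81 = 11674 N.
Dynamic pressure q = 0.5 × 1.2 × 59.6² = 2131 Pa.
CL = W/(q·S) = 11674 / (2131 × 17.2) = 0.3185.
CD = 0.0306 + 0.0382 × 0.3185² = 0.03447.
L/D = CL/CD = 0.3185 / 0.03447 = 9.24

L/D = 9.24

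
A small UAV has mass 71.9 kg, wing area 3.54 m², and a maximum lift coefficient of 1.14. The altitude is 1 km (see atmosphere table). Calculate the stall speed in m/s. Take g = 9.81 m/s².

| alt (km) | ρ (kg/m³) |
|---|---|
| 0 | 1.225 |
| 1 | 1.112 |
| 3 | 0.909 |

V_stall = 17.7 m/s

At 1 km, from the table: ρ = 1.112 kg/m³.
Weight W = mg = 71.9 × 9.81 = 705.3 N.
From L = ½ρV²S·CL,max = W: V_stall = √(2W/(ρSCL,max)) = √(2·705.3/(1.112·3.54·1.14))
V_stall = √314.4 = 17.7 m/s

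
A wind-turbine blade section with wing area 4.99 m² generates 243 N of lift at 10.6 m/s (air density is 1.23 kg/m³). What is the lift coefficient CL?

From L = ½ρv²S·CL, rearranging gives CL = 2L/(ρv²S).
CL = 2 × 243 / (1.23 × 10.6² × 4.99) = 0.705

CL = 0.705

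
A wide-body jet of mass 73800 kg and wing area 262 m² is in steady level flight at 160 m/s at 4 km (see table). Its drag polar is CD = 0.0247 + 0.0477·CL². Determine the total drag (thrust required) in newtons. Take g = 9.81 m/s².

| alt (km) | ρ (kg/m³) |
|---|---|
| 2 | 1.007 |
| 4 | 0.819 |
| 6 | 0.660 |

D = 76900 N

At 4 km, from the table: ρ = 0.819 kg/m³.
Level flight ⇒ L = W = m·g = 73800 × 9.81 = 7.2398×10^5 N.
Dynamic pressure q = 0.5 × 0.819 × 160² = 10480 Pa.
CL = 2W/(ρv²S) = 2×7.2398×10^5/(0.819×160²×262) = 0.2636.
CD = 0.0247 + 0.0477 × 0.2636² = 0.02801.
D = q·S·CD = 10480 × 262 × 0.02801 = 76940 N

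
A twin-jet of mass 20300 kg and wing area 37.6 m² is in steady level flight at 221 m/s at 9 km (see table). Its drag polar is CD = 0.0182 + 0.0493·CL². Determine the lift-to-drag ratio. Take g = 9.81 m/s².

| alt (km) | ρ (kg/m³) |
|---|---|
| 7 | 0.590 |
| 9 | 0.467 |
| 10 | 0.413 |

At 9 km, from the table: ρ = 0.467 kg/m³.
In steady level flight, lift balances weight: W = mg = 20300 × 9.81 = 1.9914×10^5 N.
Dynamic pressure q = 0.5 × 0.467 × 221² = 11400 Pa.
CL = W/(q·S) = 1.9914×10^5 / (11400 × 37.6) = 0.4644.
CD = 0.0182 + 0.0493 × 0.4644² = 0.02883.
L/D = CL/CD = 0.4644 / 0.02883 = 16.1

L/D = 16.1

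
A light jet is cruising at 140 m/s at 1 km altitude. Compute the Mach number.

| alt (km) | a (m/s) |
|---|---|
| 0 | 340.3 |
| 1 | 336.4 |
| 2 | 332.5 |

At 1 km, from the table: a = 336.4 m/s.
M = v/a = 140 / 336.4 = 0.416

M = 0.416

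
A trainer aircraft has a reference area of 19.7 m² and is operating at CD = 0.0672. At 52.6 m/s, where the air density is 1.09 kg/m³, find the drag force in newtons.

Dynamic pressure q = ½ρv² = ½ × 1.09 × 52.6² = 1508 Pa.
D = q·S·CD = 1508 × 19.7 × 0.0672 = 2000 N

D = 2000 N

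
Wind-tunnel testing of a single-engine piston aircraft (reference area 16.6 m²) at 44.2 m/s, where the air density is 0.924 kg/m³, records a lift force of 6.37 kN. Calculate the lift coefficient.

From L = ½ρv²S·CL, rearranging gives CL = 2L/(ρv²S).
CL = 2 × 6370 / (0.924 × 44.2² × 16.6) = 0.425

CL = 0.425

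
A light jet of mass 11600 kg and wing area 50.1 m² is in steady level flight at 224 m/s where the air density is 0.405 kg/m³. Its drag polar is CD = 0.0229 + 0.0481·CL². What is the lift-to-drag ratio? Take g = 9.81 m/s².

L/D = 8.83

In steady level flight, lift balances weight: W = mg = 11600 × 9.81 = 1.138×10^5 N.
Dynamic pressure q = 0.5 × 0.405 × 224² = 10160 Pa.
CL = W/(q·S) = 1.138×10^5 / (10160 × 50.1) = 0.2235.
CD = 0.0229 + 0.0481 × 0.2235² = 0.0253.
L/D = CL/CD = 0.2235 / 0.0253 = 8.83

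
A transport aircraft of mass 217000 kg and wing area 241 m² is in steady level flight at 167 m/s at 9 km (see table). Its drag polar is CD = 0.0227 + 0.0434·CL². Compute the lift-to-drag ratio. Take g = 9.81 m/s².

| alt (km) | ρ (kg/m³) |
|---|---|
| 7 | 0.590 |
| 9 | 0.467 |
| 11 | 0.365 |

At 9 km, from the table: ρ = 0.467 kg/m³.
In steady level flight, lift balances weight: W = mg = 217000 × 9.81 = 2.1288×10^6 N.
Dynamic pressure q = 0.5 × 0.467 × 167² = 6512 Pa.
Required CL = L/(qS) = 2.1288×10^6/(6512·241) = 1.356.
CD = 0.0227 + 0.0434 × 1.356² = 0.1025.
L/D = CL/CD = 1.356 / 0.1025 = 13.2

L/D = 13.2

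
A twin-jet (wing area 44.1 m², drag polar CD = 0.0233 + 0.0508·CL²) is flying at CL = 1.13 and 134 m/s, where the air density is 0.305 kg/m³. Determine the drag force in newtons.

CD = 0.0233 + 0.0508 × 1.13² = 0.08817
D = ½ρv²S·CD = ½ × 0.305 × 134² × 44.1 × 0.08817 = 10600 N

D = 10600 N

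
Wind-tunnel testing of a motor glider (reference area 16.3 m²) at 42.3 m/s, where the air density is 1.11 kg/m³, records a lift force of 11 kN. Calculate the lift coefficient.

From L = ½ρv²S·CL, rearranging gives CL = 2L/(ρv²S).
CL = 2 × 11000 / (1.11 × 42.3² × 16.3) = 0.68

CL = 0.68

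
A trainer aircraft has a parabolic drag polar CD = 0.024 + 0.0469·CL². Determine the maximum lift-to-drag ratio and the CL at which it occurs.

(L/D)max = 14.9, at CL = 0.715

For CD = CD0 + K·CL², (L/D)max occurs at CL* = √(CD0/K) and equals 1/(2√(K·CD0)).
(L/D)max = 1/(2√(0.0469 × 0.024)) = 1/(2 × 0.03355) = 14.9
CL* = √(0.024/0.0469) = 0.715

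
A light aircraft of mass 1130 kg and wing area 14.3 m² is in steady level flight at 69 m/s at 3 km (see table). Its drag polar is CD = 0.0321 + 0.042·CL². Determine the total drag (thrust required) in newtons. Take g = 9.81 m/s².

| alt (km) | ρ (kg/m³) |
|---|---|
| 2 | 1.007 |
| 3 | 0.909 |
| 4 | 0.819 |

D = 1160 N

At 3 km, from the table: ρ = 0.909 kg/m³.
Weight W = mg = 1130 × 9.81 = 11085 N; in level flight L = W.
Dynamic pressure q = 0.5 × 0.909 × 69² = 2164 Pa.
CL = W/(q·S) = 11085 / (2164 × 14.3) = 0.3582.
CD = 0.0321 + 0.042 × 0.3582² = 0.03749.
D = q·S·CD = 2164 × 14.3 × 0.03749 = 1160 N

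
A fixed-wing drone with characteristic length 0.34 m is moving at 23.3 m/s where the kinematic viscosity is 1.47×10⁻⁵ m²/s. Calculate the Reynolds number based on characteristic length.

Re = 5.39×10^5

Re = v·c/ν = 23.3 × 0.34 / (1.47×10⁻⁵) = 5.39×10^5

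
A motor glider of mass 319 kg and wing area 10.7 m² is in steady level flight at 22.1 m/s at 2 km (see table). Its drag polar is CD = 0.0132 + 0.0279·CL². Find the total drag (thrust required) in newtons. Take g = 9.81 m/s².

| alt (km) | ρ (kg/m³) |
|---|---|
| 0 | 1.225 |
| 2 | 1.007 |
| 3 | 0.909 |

At 2 km, from the table: ρ = 1.007 kg/m³.
Weight W = mg = 319 × 9.81 = 3129.4 N; in level flight L = W.
Dynamic pressure q = 0.5 × 1.007 × 22.1² = 245.9 Pa.
CL = 2W/(ρv²S) = 2×3129.4/(1.007×22.1²×10.7) = 1.189.
CD = 0.0132 + 0.0279 × 1.189² = 0.05266.
D = q·S·CD = 245.9 × 10.7 × 0.05266 = 138.6 N

D = 139 N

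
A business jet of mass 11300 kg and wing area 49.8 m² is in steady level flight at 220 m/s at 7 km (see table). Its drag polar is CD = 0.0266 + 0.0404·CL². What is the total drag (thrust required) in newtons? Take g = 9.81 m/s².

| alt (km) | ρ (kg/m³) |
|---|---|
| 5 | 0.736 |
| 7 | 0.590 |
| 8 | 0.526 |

At 7 km, from the table: ρ = 0.590 kg/m³.
Weight W = mg = 11300 × 9.81 = 1.1085×10^5 N; in level flight L = W.
q = ½ρv² = ½ × 0.59 × 220² = 14280 Pa.
CL = W/(q·S) = 1.1085×10^5 / (14280 × 49.8) = 0.1559.
CD = 0.0266 + 0.0404 × 0.1559² = 0.02758.
D = q·S·CD = 14280 × 49.8 × 0.02758 = 19610 N

D = 19600 N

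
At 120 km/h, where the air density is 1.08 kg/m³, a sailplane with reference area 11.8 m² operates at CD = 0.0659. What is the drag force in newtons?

D = 467 N

Convert speed: v = 120 km/h ÷ 3.6 = 33.33 m/s.
Dynamic pressure q = ½ρv² = ½ × 1.08 × 33.33² = 600 Pa.
D = q·S·CD = 600 × 11.8 × 0.0659 = 467 N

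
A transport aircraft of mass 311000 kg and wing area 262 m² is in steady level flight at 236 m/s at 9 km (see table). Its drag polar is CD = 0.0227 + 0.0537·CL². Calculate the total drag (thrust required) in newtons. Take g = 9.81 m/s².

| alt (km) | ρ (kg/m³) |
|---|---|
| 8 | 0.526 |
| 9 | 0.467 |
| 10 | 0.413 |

At 9 km, from the table: ρ = 0.467 kg/m³.
Weight W = mg = 311000 × 9.81 = 3.0509×10^6 N; in level flight L = W.
Dynamic pressure q = 0.5 × 0.467 × 236² = 13010 Pa.
Required CL = L/(qS) = 3.0509×10^6/(13010·262) = 0.8954.
CD = 0.0227 + 0.0537 × 0.8954² = 0.06575.
D = q·S·CD = 13010 × 262 × 0.06575 = 2.24×10^5 N

D = 2.24×10^5 N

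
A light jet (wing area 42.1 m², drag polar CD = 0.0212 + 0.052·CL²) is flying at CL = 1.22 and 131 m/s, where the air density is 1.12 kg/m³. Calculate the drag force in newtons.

D = 39900 N

CD = 0.0212 + 0.052 × 1.22² = 0.0986
D = ½ρv²S·CD = ½ × 1.12 × 131² × 42.1 × 0.0986 = 39900 N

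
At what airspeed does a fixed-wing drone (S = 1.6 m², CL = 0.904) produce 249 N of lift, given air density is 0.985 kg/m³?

v = 18.7 m/s

L = ½ρv²S·CL ⇒ v = √(2L/(ρ·S·CL))
v = √(2 × 249 / (0.985 × 1.6 × 0.904)) = √349.5 = 18.7 m/s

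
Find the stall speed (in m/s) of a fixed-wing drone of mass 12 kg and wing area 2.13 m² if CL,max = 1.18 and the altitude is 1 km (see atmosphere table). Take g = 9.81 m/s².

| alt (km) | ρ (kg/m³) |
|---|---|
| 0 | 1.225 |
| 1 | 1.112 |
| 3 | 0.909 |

V_stall = 9.18 m/s

At 1 km, from the table: ρ = 1.112 kg/m³.
Stall occurs when L = W at CL,max. W = mg = 12 × 9.81 = 117.7 N.
V_stall = √(2W/(ρ·S·CL,max)) = √(2 × 117.7 / (1.112 × 2.13 × 1.18))
V_stall = √84.24 = 9.18 m/s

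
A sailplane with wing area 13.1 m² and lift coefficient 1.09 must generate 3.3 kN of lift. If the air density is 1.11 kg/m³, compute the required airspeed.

L = ½ρv²S·CL ⇒ v = √(2L/(ρ·S·CL))
v = √(2 × 3300 / (1.11 × 13.1 × 1.09)) = √416.4 = 20.4 m/s

v = 20.4 m/s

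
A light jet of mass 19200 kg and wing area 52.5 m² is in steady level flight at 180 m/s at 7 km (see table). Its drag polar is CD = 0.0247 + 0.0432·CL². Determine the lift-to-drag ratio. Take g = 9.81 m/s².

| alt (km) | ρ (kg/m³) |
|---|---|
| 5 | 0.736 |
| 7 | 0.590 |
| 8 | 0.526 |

At 7 km, from the table: ρ = 0.590 kg/m³.
In steady level flight, lift balances weight: W = mg = 19200 × 9.81 = 1.8835×10^5 N.
Dynamic pressure q = 0.5 × 0.59 × 180² = 9558 Pa.
CL = 2W/(ρv²S) = 2×1.8835×10^5/(0.59×180²×52.5) = 0.3754.
CD = 0.0247 + 0.0432 × 0.3754² = 0.03079.
L/D = CL/CD = 0.3754 / 0.03079 = 12.2

L/D = 12.2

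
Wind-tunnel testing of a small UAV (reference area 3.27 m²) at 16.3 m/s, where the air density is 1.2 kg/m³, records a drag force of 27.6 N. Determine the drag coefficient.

From D = ½ρv²S·CD, rearranging gives CD = 2D/(ρv²S).
CD = 2 × 27.6 / (1.2 × 16.3² × 3.27) = 0.0529

CD = 0.0529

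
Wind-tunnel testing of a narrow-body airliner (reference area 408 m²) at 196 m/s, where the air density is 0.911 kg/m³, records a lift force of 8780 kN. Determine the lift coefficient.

CL = 1.23

From L = ½ρv²S·CL, rearranging gives CL = 2L/(ρv²S).
CL = 2 × 8.78×10^6 / (0.911 × 196² × 408) = 1.23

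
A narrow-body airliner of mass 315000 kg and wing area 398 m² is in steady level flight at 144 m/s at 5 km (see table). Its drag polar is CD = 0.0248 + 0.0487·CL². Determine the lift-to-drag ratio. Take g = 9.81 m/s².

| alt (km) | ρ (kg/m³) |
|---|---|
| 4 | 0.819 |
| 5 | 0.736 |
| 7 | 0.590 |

L/D = 13.5

At 5 km, from the table: ρ = 0.736 kg/m³.
Level flight ⇒ L = W = m·g = 315000 × 9.81 = 3.0902×10^6 N.
Dynamic pressure q = 0.5 × 0.736 × 144² = 7631 Pa.
CL = 2W/(ρv²S) = 2×3.0902×10^6/(0.736×144²×398) = 1.017.
CD = 0.0248 + 0.0487 × 1.017² = 0.07522.
L/D = CL/CD = 1.017 / 0.07522 = 13.5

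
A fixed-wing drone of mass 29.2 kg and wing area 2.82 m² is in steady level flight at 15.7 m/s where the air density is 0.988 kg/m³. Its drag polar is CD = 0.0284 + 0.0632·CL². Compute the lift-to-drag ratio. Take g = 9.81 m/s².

L/D = 11.5

Weight W = mg = 29.2 × 9.81 = 286.45 N; in level flight L = W.
Dynamic pressure q = 0.5 × 0.988 × 15.7² = 121.8 Pa.
CL = 2W/(ρv²S) = 2×286.45/(0.988×15.7²×2.82) = 0.8342.
CD = 0.0284 + 0.0632 × 0.8342² = 0.07238.
L/D = CL/CD = 0.8342 / 0.07238 = 11.5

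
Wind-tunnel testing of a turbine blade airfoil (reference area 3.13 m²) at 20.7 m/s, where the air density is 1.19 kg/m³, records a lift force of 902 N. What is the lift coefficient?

From L = ½ρv²S·CL, rearranging gives CL = 2L/(ρv²S).
CL = 2 × 902 / (1.19 × 20.7² × 3.13) = 1.13

CL = 1.13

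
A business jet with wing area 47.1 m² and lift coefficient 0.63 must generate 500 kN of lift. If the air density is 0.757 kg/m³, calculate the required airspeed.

L = ½ρv²S·CL ⇒ v = √(2L/(ρ·S·CL))
v = √(2 × 5×10^5 / (0.757 × 47.1 × 0.63)) = √44520 = 211 m/s

v = 211 m/s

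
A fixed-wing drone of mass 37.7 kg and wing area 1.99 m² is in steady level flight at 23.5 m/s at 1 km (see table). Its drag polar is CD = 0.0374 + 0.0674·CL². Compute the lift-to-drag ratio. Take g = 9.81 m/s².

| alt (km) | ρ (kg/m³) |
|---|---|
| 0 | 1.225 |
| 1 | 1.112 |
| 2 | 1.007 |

At 1 km, from the table: ρ = 1.112 kg/m³.
Weight W = mg = 37.7 × 9.81 = 369.84 N; in level flight L = W.
q = ½ρv² = ½ × 1.112 × 23.5² = 307.1 Pa.
Required CL = L/(qS) = 369.84/(307.1·1.99) = 0.6053.
CD = 0.0374 + 0.0674 × 0.6053² = 0.06209.
L/D = CL/CD = 0.6053 / 0.06209 = 9.75

L/D = 9.75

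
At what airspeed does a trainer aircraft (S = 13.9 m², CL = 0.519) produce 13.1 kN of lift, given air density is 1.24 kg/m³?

v = 54.1 m/s

L = ½ρv²S·CL ⇒ v = √(2L/(ρ·S·CL))
v = √(2 × 13100 / (1.24 × 13.9 × 0.519)) = √2929 = 54.1 m/s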